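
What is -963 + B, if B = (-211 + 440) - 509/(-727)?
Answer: -533109/727 ≈ -733.30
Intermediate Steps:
B = 166992/727 (B = 229 - 509*(-1/727) = 229 + 509/727 = 166992/727 ≈ 229.70)
-963 + B = -963 + 166992/727 = -533109/727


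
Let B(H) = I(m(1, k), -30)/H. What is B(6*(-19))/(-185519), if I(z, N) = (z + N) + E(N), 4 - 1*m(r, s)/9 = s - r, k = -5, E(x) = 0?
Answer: 10/3524861 ≈ 2.8370e-6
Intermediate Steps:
m(r, s) = 36 - 9*s + 9*r (m(r, s) = 36 - 9*(s - r) = 36 + (-9*s + 9*r) = 36 - 9*s + 9*r)
I(z, N) = N + z (I(z, N) = (z + N) + 0 = (N + z) + 0 = N + z)
B(H) = 60/H (B(H) = (-30 + (36 - 9*(-5) + 9*1))/H = (-30 + (36 + 45 + 9))/H = (-30 + 90)/H = 60/H)
B(6*(-19))/(-185519) = (60/((6*(-19))))/(-185519) = (60/(-114))*(-1/185519) = (60*(-1/114))*(-1/185519) = -10/19*(-1/185519) = 10/3524861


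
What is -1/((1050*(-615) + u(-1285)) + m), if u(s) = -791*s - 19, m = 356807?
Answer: -1/727473 ≈ -1.3746e-6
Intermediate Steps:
u(s) = -19 - 791*s
-1/((1050*(-615) + u(-1285)) + m) = -1/((1050*(-615) + (-19 - 791*(-1285))) + 356807) = -1/((-645750 + (-19 + 1016435)) + 356807) = -1/((-645750 + 1016416) + 356807) = -1/(370666 + 356807) = -1/727473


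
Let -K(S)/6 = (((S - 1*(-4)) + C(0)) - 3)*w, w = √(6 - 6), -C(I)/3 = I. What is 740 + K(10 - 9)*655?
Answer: 740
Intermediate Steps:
C(I) = -3*I
w = 0 (w = √0 = 0)
K(S) = 0 (K(S) = -6*(((S - 1*(-4)) - 3*0) - 3)*0 = -6*(((S + 4) + 0) - 3)*0 = -6*(((4 + S) + 0) - 3)*0 = -6*((4 + S) - 3)*0 = -6*(1 + S)*0 = -6*0 = 0)
740 + K(10 - 9)*655 = 740 + 0*655 = 740 + 0 = 740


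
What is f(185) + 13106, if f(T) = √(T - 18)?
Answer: 13106 + √167 ≈ 13119.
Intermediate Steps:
f(T) = √(-18 + T)
f(185) + 13106 = √(-18 + 185) + 13106 = √167 + 13106 = 13106 + √167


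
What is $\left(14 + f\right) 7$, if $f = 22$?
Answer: $252$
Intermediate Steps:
$\left(14 + f\right) 7 = \left(14 + 22\right) 7 = 36 \cdot 7 = 252$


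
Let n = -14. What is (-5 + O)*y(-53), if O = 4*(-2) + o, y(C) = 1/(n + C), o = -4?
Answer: 17/67 ≈ 0.25373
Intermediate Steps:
y(C) = 1/(-14 + C)
O = -12 (O = 4*(-2) - 4 = -8 - 4 = -12)
(-5 + O)*y(-53) = (-5 - 12)/(-14 - 53) = -17/(-67) = -17*(-1/67) = 17/67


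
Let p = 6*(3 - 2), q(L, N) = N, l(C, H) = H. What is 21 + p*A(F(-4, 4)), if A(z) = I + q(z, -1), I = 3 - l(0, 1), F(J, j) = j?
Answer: 27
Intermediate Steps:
p = 6 (p = 6*1 = 6)
I = 2 (I = 3 - 1*1 = 3 - 1 = 2)
A(z) = 1 (A(z) = 2 - 1 = 1)
21 + p*A(F(-4, 4)) = 21 + 6*1 = 21 + 6 = 27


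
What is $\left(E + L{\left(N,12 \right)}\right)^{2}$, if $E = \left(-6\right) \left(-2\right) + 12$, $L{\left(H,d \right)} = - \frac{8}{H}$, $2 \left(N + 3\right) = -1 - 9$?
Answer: $625$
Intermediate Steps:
$N = -8$ ($N = -3 + \frac{-1 - 9}{2} = -3 + \frac{1}{2} \left(-10\right) = -3 - 5 = -8$)
$E = 24$ ($E = 12 + 12 = 24$)
$\left(E + L{\left(N,12 \right)}\right)^{2} = \left(24 - \frac{8}{-8}\right)^{2} = \left(24 - -1\right)^{2} = \left(24 + 1\right)^{2} = 25^{2} = 625$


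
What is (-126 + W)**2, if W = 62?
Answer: 4096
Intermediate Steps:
(-126 + W)**2 = (-126 + 62)**2 = (-64)**2 = 4096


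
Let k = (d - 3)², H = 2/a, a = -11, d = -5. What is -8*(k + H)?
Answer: -5616/11 ≈ -510.55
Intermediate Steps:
H = -2/11 (H = 2/(-11) = 2*(-1/11) = -2/11 ≈ -0.18182)
k = 64 (k = (-5 - 3)² = (-8)² = 64)
-8*(k + H) = -8*(64 - 2/11) = -8*702/11 = -5616/11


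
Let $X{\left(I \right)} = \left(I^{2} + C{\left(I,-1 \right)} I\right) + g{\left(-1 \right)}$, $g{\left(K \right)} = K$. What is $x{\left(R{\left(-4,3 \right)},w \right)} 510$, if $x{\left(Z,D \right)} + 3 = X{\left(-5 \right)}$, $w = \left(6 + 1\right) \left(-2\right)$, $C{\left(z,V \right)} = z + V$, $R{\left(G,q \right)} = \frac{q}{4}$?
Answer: $26010$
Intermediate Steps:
$R{\left(G,q \right)} = \frac{q}{4}$ ($R{\left(G,q \right)} = q \frac{1}{4} = \frac{q}{4}$)
$C{\left(z,V \right)} = V + z$
$w = -14$ ($w = 7 \left(-2\right) = -14$)
$X{\left(I \right)} = -1 + I^{2} + I \left(-1 + I\right)$ ($X{\left(I \right)} = \left(I^{2} + \left(-1 + I\right) I\right) - 1 = \left(I^{2} + I \left(-1 + I\right)\right) - 1 = -1 + I^{2} + I \left(-1 + I\right)$)
$x{\left(Z,D \right)} = 51$ ($x{\left(Z,D \right)} = -3 - \left(-4 - 50\right) = -3 + \left(-1 + 5 + 2 \cdot 25\right) = -3 + \left(-1 + 5 + 50\right) = -3 + 54 = 51$)
$x{\left(R{\left(-4,3 \right)},w \right)} 510 = 51 \cdot 510 = 26010$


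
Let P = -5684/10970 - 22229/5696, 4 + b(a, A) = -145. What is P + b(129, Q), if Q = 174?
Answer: -4793255537/31242560 ≈ -153.42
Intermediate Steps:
b(a, A) = -149 (b(a, A) = -4 - 145 = -149)
P = -138114097/31242560 (P = -5684*1/10970 - 22229*1/5696 = -2842/5485 - 22229/5696 = -138114097/31242560 ≈ -4.4207)
P + b(129, Q) = -138114097/31242560 - 149 = -4793255537/31242560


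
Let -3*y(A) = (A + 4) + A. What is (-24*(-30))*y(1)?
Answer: -1440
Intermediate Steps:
y(A) = -4/3 - 2*A/3 (y(A) = -((A + 4) + A)/3 = -((4 + A) + A)/3 = -(4 + 2*A)/3 = -4/3 - 2*A/3)
(-24*(-30))*y(1) = (-24*(-30))*(-4/3 - ⅔*1) = 720*(-4/3 - ⅔) = 720*(-2) = -1440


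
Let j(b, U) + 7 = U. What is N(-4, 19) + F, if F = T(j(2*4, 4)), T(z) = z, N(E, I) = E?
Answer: -7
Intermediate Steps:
j(b, U) = -7 + U
F = -3 (F = -7 + 4 = -3)
N(-4, 19) + F = -4 - 3 = -7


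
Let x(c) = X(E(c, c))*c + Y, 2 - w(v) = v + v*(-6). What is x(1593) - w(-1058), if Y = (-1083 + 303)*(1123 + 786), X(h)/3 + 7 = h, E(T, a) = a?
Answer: 6095762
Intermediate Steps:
X(h) = -21 + 3*h
w(v) = 2 + 5*v (w(v) = 2 - (v + v*(-6)) = 2 - (v - 6*v) = 2 - (-5)*v = 2 + 5*v)
Y = -1489020 (Y = -780*1909 = -1489020)
x(c) = -1489020 + c*(-21 + 3*c) (x(c) = (-21 + 3*c)*c - 1489020 = c*(-21 + 3*c) - 1489020 = -1489020 + c*(-21 + 3*c))
x(1593) - w(-1058) = (-1489020 + 3*1593*(-7 + 1593)) - (2 + 5*(-1058)) = (-1489020 + 3*1593*1586) - (2 - 5290) = (-1489020 + 7579494) - 1*(-5288) = 6090474 + 5288 = 6095762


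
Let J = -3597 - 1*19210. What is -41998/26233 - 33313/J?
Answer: -83948457/598296031 ≈ -0.14031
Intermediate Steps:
J = -22807 (J = -3597 - 19210 = -22807)
-41998/26233 - 33313/J = -41998/26233 - 33313/(-22807) = -41998*1/26233 - 33313*(-1/22807) = -41998/26233 + 33313/22807 = -83948457/598296031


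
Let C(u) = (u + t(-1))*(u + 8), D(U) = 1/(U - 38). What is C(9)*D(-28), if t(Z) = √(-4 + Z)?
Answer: -51/22 - 17*I*√5/66 ≈ -2.3182 - 0.57596*I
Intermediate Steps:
D(U) = 1/(-38 + U)
C(u) = (8 + u)*(u + I*√5) (C(u) = (u + √(-4 - 1))*(u + 8) = (u + √(-5))*(8 + u) = (u + I*√5)*(8 + u) = (8 + u)*(u + I*√5))
C(9)*D(-28) = (9² + 8*9 + 8*I*√5 + I*9*√5)/(-38 - 28) = (81 + 72 + 8*I*√5 + 9*I*√5)/(-66) = (153 + 17*I*√5)*(-1/66) = -51/22 - 17*I*√5/66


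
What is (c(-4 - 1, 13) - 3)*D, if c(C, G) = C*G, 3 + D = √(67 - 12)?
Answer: 204 - 68*√55 ≈ -300.30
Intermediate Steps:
D = -3 + √55 (D = -3 + √(67 - 12) = -3 + √55 ≈ 4.4162)
(c(-4 - 1, 13) - 3)*D = ((-4 - 1)*13 - 3)*(-3 + √55) = (-5*13 - 3)*(-3 + √55) = (-65 - 3)*(-3 + √55) = -68*(-3 + √55) = 204 - 68*√55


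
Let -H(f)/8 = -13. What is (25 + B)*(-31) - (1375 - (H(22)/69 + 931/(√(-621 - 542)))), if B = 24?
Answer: -199582/69 - 931*I*√1163/1163 ≈ -2892.5 - 27.3*I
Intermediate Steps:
H(f) = 104 (H(f) = -8*(-13) = 104)
(25 + B)*(-31) - (1375 - (H(22)/69 + 931/(√(-621 - 542)))) = (25 + 24)*(-31) - (1375 - (104/69 + 931/(√(-621 - 542)))) = 49*(-31) - (1375 - (104*(1/69) + 931/(√(-1163)))) = -1519 - (1375 - (104/69 + 931/((I*√1163)))) = -1519 - (1375 - (104/69 + 931*(-I*√1163/1163))) = -1519 - (1375 - (104/69 - 931*I*√1163/1163)) = -1519 - (1375 + (-104/69 + 931*I*√1163/1163)) = -1519 - (94771/69 + 931*I*√1163/1163) = -1519 + (-94771/69 - 931*I*√1163/1163) = -199582/69 - 931*I*√1163/1163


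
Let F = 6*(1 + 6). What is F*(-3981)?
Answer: -167202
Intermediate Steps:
F = 42 (F = 6*7 = 42)
F*(-3981) = 42*(-3981) = -167202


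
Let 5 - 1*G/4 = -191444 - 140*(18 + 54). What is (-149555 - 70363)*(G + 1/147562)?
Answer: -13079852775573087/73781 ≈ -1.7728e+11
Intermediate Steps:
G = 806116 (G = 20 - 4*(-191444 - 140*(18 + 54)) = 20 - 4*(-191444 - 140*72) = 20 - 4*(-191444 - 10080) = 20 - 4*(-201524) = 20 + 806096 = 806116)
(-149555 - 70363)*(G + 1/147562) = (-149555 - 70363)*(806116 + 1/147562) = -219918*(806116 + 1/147562) = -219918*118952089193/147562 = -13079852775573087/73781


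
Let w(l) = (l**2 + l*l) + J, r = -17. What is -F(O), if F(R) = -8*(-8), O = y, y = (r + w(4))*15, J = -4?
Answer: -64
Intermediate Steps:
w(l) = -4 + 2*l**2 (w(l) = (l**2 + l*l) - 4 = (l**2 + l**2) - 4 = 2*l**2 - 4 = -4 + 2*l**2)
y = 165 (y = (-17 + (-4 + 2*4**2))*15 = (-17 + (-4 + 2*16))*15 = (-17 + (-4 + 32))*15 = (-17 + 28)*15 = 11*15 = 165)
O = 165
F(R) = 64
-F(O) = -1*64 = -64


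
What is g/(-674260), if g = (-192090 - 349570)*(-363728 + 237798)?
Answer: -3410562190/33713 ≈ -1.0116e+5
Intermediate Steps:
g = 68211243800 (g = -541660*(-125930) = 68211243800)
g/(-674260) = 68211243800/(-674260) = 68211243800*(-1/674260) = -3410562190/33713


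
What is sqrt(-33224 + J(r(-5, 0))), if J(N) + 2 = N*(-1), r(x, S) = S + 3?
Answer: I*sqrt(33229) ≈ 182.29*I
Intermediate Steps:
r(x, S) = 3 + S
J(N) = -2 - N (J(N) = -2 + N*(-1) = -2 - N)
sqrt(-33224 + J(r(-5, 0))) = sqrt(-33224 + (-2 - (3 + 0))) = sqrt(-33224 + (-2 - 1*3)) = sqrt(-33224 + (-2 - 3)) = sqrt(-33224 - 5) = sqrt(-33229) = I*sqrt(33229)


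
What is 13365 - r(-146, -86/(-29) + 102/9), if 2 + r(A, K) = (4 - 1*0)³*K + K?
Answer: 1082069/87 ≈ 12438.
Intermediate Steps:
r(A, K) = -2 + 65*K (r(A, K) = -2 + ((4 - 1*0)³*K + K) = -2 + ((4 + 0)³*K + K) = -2 + (4³*K + K) = -2 + (64*K + K) = -2 + 65*K)
13365 - r(-146, -86/(-29) + 102/9) = 13365 - (-2 + 65*(-86/(-29) + 102/9)) = 13365 - (-2 + 65*(-86*(-1/29) + 102*(⅑))) = 13365 - (-2 + 65*(86/29 + 34/3)) = 13365 - (-2 + 65*(1244/87)) = 13365 - (-2 + 80860/87) = 13365 - 1*80686/87 = 13365 - 80686/87 = 1082069/87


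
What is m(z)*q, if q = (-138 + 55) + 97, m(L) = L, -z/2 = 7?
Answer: -196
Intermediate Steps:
z = -14 (z = -2*7 = -14)
q = 14 (q = -83 + 97 = 14)
m(z)*q = -14*14 = -196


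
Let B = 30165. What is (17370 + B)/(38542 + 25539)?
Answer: 47535/64081 ≈ 0.74180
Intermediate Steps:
(17370 + B)/(38542 + 25539) = (17370 + 30165)/(38542 + 25539) = 47535/64081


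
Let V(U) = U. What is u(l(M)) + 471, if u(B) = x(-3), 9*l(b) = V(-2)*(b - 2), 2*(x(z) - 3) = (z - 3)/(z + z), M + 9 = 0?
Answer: 949/2 ≈ 474.50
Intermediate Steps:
M = -9 (M = -9 + 0 = -9)
x(z) = 3 + (-3 + z)/(4*z) (x(z) = 3 + ((z - 3)/(z + z))/2 = 3 + ((-3 + z)/((2*z)))/2 = 3 + ((-3 + z)*(1/(2*z)))/2 = 3 + ((-3 + z)/(2*z))/2 = 3 + (-3 + z)/(4*z))
l(b) = 4/9 - 2*b/9 (l(b) = (-2*(b - 2))/9 = (-2*(-2 + b))/9 = (4 - 2*b)/9 = 4/9 - 2*b/9)
u(B) = 7/2 (u(B) = (¼)*(-3 + 13*(-3))/(-3) = (¼)*(-⅓)*(-3 - 39) = (¼)*(-⅓)*(-42) = 7/2)
u(l(M)) + 471 = 7/2 + 471 = 949/2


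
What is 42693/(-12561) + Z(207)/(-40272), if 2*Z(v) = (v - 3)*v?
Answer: -110252525/28103144 ≈ -3.9231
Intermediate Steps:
Z(v) = v*(-3 + v)/2 (Z(v) = ((v - 3)*v)/2 = ((-3 + v)*v)/2 = (v*(-3 + v))/2 = v*(-3 + v)/2)
42693/(-12561) + Z(207)/(-40272) = 42693/(-12561) + ((½)*207*(-3 + 207))/(-40272) = 42693*(-1/12561) + ((½)*207*204)*(-1/40272) = -14231/4187 + 21114*(-1/40272) = -14231/4187 - 3519/6712 = -110252525/28103144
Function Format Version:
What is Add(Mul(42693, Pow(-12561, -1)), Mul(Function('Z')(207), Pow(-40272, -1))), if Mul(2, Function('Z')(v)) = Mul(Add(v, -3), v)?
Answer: Rational(-110252525, 28103144) ≈ -3.9231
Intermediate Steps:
Function('Z')(v) = Mul(Rational(1, 2), v, Add(-3, v)) (Function('Z')(v) = Mul(Rational(1, 2), Mul(Add(v, -3), v)) = Mul(Rational(1, 2), Mul(Add(-3, v), v)) = Mul(Rational(1, 2), Mul(v, Add(-3, v))) = Mul(Rational(1, 2), v, Add(-3, v)))
Add(Mul(42693, Pow(-12561, -1)), Mul(Function('Z')(207), Pow(-40272, -1))) = Add(Mul(42693, Pow(-12561, -1)), Mul(Mul(Rational(1, 2), 207, Add(-3, 207)), Pow(-40272, -1))) = Add(Mul(42693, Rational(-1, 12561)), Mul(Mul(Rational(1, 2), 207, 204), Rational(-1, 40272))) = Add(Rational(-14231, 4187), Mul(21114, Rational(-1, 40272))) = Add(Rational(-14231, 4187), Rational(-3519, 6712)) = Rational(-110252525, 28103144)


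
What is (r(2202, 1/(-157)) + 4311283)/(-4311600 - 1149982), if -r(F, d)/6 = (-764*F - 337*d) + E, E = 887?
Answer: -2260786831/857468374 ≈ -2.6366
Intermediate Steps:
r(F, d) = -5322 + 2022*d + 4584*F (r(F, d) = -6*((-764*F - 337*d) + 887) = -6*(887 - 764*F - 337*d) = -5322 + 2022*d + 4584*F)
(r(2202, 1/(-157)) + 4311283)/(-4311600 - 1149982) = ((-5322 + 2022/(-157) + 4584*2202) + 4311283)/(-4311600 - 1149982) = ((-5322 + 2022*(-1/157) + 10093968) + 4311283)/(-5461582) = ((-5322 - 2022/157 + 10093968) + 4311283)*(-1/5461582) = (1583915400/157 + 4311283)*(-1/5461582) = (2260786831/157)*(-1/5461582) = -2260786831/857468374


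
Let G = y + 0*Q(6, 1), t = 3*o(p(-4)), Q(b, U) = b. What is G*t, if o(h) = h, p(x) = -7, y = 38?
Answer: -798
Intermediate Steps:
t = -21 (t = 3*(-7) = -21)
G = 38 (G = 38 + 0*6 = 38 + 0 = 38)
G*t = 38*(-21) = -798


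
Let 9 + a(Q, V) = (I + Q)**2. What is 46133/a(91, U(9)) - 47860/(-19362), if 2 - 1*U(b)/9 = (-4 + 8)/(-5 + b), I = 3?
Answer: 93977669/12207741 ≈ 7.6982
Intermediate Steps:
U(b) = 18 - 36/(-5 + b) (U(b) = 18 - 9*(-4 + 8)/(-5 + b) = 18 - 36/(-5 + b))
a(Q, V) = -9 + (3 + Q)**2
46133/a(91, U(9)) - 47860/(-19362) = 46133/((91*(6 + 91))) - 47860/(-19362) = 46133/((91*97)) - 47860*(-1/19362) = 46133/8827 + 23930/9681 = 93977669/12207741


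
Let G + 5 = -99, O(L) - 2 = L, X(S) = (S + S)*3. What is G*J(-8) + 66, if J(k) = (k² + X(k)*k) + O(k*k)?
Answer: -53390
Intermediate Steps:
X(S) = 6*S (X(S) = (2*S)*3 = 6*S)
O(L) = 2 + L
J(k) = 2 + 8*k² (J(k) = (k² + (6*k)*k) + (2 + k*k) = (k² + 6*k²) + (2 + k²) = 7*k² + (2 + k²) = 2 + 8*k²)
G = -104 (G = -5 - 99 = -104)
G*J(-8) + 66 = -104*(2 + 8*(-8)²) + 66 = -104*(2 + 8*64) + 66 = -104*(2 + 512) + 66 = -104*514 + 66 = -53456 + 66 = -53390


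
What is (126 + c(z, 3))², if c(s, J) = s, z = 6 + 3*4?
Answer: 20736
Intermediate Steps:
z = 18 (z = 6 + 12 = 18)
(126 + c(z, 3))² = (126 + 18)² = 144² = 20736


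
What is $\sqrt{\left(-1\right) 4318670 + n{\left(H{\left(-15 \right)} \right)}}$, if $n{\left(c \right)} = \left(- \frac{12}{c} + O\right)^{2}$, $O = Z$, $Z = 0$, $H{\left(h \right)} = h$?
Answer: $\frac{i \sqrt{107966734}}{5} \approx 2078.1 i$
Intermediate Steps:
$O = 0$
$n{\left(c \right)} = \frac{144}{c^{2}}$ ($n{\left(c \right)} = \left(- \frac{12}{c} + 0\right)^{2} = \left(- \frac{12}{c}\right)^{2} = \frac{144}{c^{2}}$)
$\sqrt{\left(-1\right) 4318670 + n{\left(H{\left(-15 \right)} \right)}} = \sqrt{\left(-1\right) 4318670 + \frac{144}{225}} = \sqrt{-4318670 + 144 \cdot \frac{1}{225}} = \sqrt{-4318670 + \frac{16}{25}} = \sqrt{- \frac{107966734}{25}} = \frac{i \sqrt{107966734}}{5}$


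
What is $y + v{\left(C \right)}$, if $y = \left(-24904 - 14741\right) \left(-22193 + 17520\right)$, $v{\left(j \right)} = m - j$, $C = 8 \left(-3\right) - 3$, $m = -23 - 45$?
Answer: $185261044$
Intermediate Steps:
$m = -68$ ($m = -23 - 45 = -68$)
$C = -27$ ($C = -24 - 3 = -27$)
$v{\left(j \right)} = -68 - j$
$y = 185261085$ ($y = \left(-39645\right) \left(-4673\right) = 185261085$)
$y + v{\left(C \right)} = 185261085 - 41 = 185261044$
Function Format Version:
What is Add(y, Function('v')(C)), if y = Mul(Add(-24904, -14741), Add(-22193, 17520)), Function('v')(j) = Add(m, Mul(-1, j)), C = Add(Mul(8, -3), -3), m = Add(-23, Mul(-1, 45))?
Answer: 185261044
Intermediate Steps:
m = -68 (m = Add(-23, -45) = -68)
C = -27 (C = Add(-24, -3) = -27)
Function('v')(j) = Add(-68, Mul(-1, j))
y = 185261085 (y = Mul(-39645, -4673) = 185261085)
Add(y, Function('v')(C)) = Add(185261085, Add(-68, Mul(-1, -27))) = Add(185261085, Add(-68, 27)) = Add(185261085, -41) = 185261044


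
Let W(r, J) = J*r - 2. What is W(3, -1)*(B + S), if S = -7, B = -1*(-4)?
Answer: 15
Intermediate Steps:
W(r, J) = -2 + J*r
B = 4
W(3, -1)*(B + S) = (-2 - 1*3)*(4 - 7) = (-2 - 3)*(-3) = -5*(-3) = 15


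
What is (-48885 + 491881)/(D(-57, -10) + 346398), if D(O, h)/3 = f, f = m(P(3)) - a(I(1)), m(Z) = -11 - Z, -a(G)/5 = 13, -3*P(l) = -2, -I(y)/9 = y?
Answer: 221498/173279 ≈ 1.2783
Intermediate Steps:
I(y) = -9*y
P(l) = ⅔ (P(l) = -⅓*(-2) = ⅔)
a(G) = -65 (a(G) = -5*13 = -65)
f = 160/3 (f = (-11 - 1*⅔) - 1*(-65) = (-11 - ⅔) + 65 = -35/3 + 65 = 160/3 ≈ 53.333)
D(O, h) = 160 (D(O, h) = 3*(160/3) = 160)
(-48885 + 491881)/(D(-57, -10) + 346398) = (-48885 + 491881)/(160 + 346398) = 442996/346558 = 442996*(1/346558) = 221498/173279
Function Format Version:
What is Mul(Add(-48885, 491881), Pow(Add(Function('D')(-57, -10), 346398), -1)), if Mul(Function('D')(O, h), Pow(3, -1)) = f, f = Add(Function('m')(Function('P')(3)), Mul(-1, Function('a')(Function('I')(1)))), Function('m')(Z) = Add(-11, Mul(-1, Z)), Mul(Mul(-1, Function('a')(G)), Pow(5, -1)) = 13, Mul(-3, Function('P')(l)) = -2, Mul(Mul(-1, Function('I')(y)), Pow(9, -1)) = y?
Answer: Rational(221498, 173279) ≈ 1.2783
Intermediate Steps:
Function('I')(y) = Mul(-9, y)
Function('P')(l) = Rational(2, 3) (Function('P')(l) = Mul(Rational(-1, 3), -2) = Rational(2, 3))
Function('a')(G) = -65 (Function('a')(G) = Mul(-5, 13) = -65)
f = Rational(160, 3) (f = Add(Add(-11, Mul(-1, Rational(2, 3))), Mul(-1, -65)) = Add(Add(-11, Rational(-2, 3)), 65) = Add(Rational(-35, 3), 65) = Rational(160, 3) ≈ 53.333)
Function('D')(O, h) = 160 (Function('D')(O, h) = Mul(3, Rational(160, 3)) = 160)
Mul(Add(-48885, 491881), Pow(Add(Function('D')(-57, -10), 346398), -1)) = Mul(Add(-48885, 491881), Pow(Add(160, 346398), -1)) = Mul(442996, Pow(346558, -1)) = Mul(442996, Rational(1, 346558)) = Rational(221498, 173279)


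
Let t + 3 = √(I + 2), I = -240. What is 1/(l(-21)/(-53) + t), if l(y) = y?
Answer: -3657/343793 - 2809*I*√238/687586 ≈ -0.010637 - 0.063025*I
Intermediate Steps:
t = -3 + I*√238 (t = -3 + √(-240 + 2) = -3 + √(-238) = -3 + I*√238 ≈ -3.0 + 15.427*I)
1/(l(-21)/(-53) + t) = 1/(-21/(-53) + (-3 + I*√238)) = 1/(-21*(-1/53) + (-3 + I*√238)) = 1/(21/53 + (-3 + I*√238)) = 1/(-138/53 + I*√238)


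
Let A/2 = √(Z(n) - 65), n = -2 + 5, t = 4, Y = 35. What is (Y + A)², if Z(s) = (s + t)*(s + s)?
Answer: 1133 + 140*I*√23 ≈ 1133.0 + 671.42*I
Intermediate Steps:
n = 3
Z(s) = 2*s*(4 + s) (Z(s) = (s + 4)*(s + s) = (4 + s)*(2*s) = 2*s*(4 + s))
A = 2*I*√23 (A = 2*√(2*3*(4 + 3) - 65) = 2*√(2*3*7 - 65) = 2*√(42 - 65) = 2*√(-23) = 2*(I*√23) = 2*I*√23 ≈ 9.5917*I)
(Y + A)² = (35 + 2*I*√23)²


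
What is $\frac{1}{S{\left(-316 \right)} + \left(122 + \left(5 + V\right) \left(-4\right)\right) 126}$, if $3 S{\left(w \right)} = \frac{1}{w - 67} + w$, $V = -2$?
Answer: $\frac{383}{5268037} \approx 7.2703 \cdot 10^{-5}$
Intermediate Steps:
$S{\left(w \right)} = \frac{w}{3} + \frac{1}{3 \left(-67 + w\right)}$ ($S{\left(w \right)} = \frac{\frac{1}{w - 67} + w}{3} = \frac{\frac{1}{-67 + w} + w}{3} = \frac{w + \frac{1}{-67 + w}}{3} = \frac{w}{3} + \frac{1}{3 \left(-67 + w\right)}$)
$\frac{1}{S{\left(-316 \right)} + \left(122 + \left(5 + V\right) \left(-4\right)\right) 126} = \frac{1}{\frac{1 + \left(-316\right)^{2} - -21172}{3 \left(-67 - 316\right)} + \left(122 + \left(5 - 2\right) \left(-4\right)\right) 126} = \frac{1}{\frac{1 + 99856 + 21172}{3 \left(-383\right)} + \left(122 + 3 \left(-4\right)\right) 126} = \frac{1}{\frac{1}{3} \left(- \frac{1}{383}\right) 121029 + \left(122 - 12\right) 126} = \frac{1}{- \frac{40343}{383} + 110 \cdot 126} = \frac{1}{- \frac{40343}{383} + 13860} = \frac{1}{\frac{5268037}{383}} = \frac{383}{5268037}$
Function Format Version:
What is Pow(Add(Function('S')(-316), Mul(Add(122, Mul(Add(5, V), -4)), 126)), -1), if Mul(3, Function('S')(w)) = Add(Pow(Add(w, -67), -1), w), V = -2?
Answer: Rational(383, 5268037) ≈ 7.2703e-5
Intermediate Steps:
Function('S')(w) = Add(Mul(Rational(1, 3), w), Mul(Rational(1, 3), Pow(Add(-67, w), -1))) (Function('S')(w) = Mul(Rational(1, 3), Add(Pow(Add(w, -67), -1), w)) = Mul(Rational(1, 3), Add(Pow(Add(-67, w), -1), w)) = Mul(Rational(1, 3), Add(w, Pow(Add(-67, w), -1))) = Add(Mul(Rational(1, 3), w), Mul(Rational(1, 3), Pow(Add(-67, w), -1))))
Pow(Add(Function('S')(-316), Mul(Add(122, Mul(Add(5, V), -4)), 126)), -1) = Pow(Add(Mul(Rational(1, 3), Pow(Add(-67, -316), -1), Add(1, Pow(-316, 2), Mul(-67, -316))), Mul(Add(122, Mul(Add(5, -2), -4)), 126)), -1) = Pow(Add(Mul(Rational(1, 3), Pow(-383, -1), Add(1, 99856, 21172)), Mul(Add(122, Mul(3, -4)), 126)), -1) = Pow(Add(Mul(Rational(1, 3), Rational(-1, 383), 121029), Mul(Add(122, -12), 126)), -1) = Pow(Add(Rational(-40343, 383), Mul(110, 126)), -1) = Pow(Add(Rational(-40343, 383), 13860), -1) = Pow(Rational(5268037, 383), -1) = Rational(383, 5268037)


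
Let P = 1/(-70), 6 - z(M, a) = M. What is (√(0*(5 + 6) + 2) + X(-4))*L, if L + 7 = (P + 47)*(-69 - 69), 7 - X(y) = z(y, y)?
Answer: 681558/35 - 227186*√2/35 ≈ 10293.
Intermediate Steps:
z(M, a) = 6 - M
X(y) = 1 + y (X(y) = 7 - (6 - y) = 7 + (-6 + y) = 1 + y)
P = -1/70 ≈ -0.014286
L = -227186/35 (L = -7 + (-1/70 + 47)*(-69 - 69) = -7 + (3289/70)*(-138) = -7 - 226941/35 = -227186/35 ≈ -6491.0)
(√(0*(5 + 6) + 2) + X(-4))*L = (√(0*(5 + 6) + 2) + (1 - 4))*(-227186/35) = (√(0*11 + 2) - 3)*(-227186/35) = (√(0 + 2) - 3)*(-227186/35) = (√2 - 3)*(-227186/35) = (-3 + √2)*(-227186/35) = 681558/35 - 227186*√2/35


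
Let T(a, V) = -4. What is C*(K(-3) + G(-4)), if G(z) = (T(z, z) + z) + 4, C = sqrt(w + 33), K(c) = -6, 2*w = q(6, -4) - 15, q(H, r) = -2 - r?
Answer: -5*sqrt(106) ≈ -51.478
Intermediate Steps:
w = -13/2 (w = ((-2 - 1*(-4)) - 15)/2 = ((-2 + 4) - 15)/2 = (2 - 15)/2 = (1/2)*(-13) = -13/2 ≈ -6.5000)
C = sqrt(106)/2 (C = sqrt(-13/2 + 33) = sqrt(53/2) = sqrt(106)/2 ≈ 5.1478)
G(z) = z (G(z) = (-4 + z) + 4 = z)
C*(K(-3) + G(-4)) = (sqrt(106)/2)*(-6 - 4) = (sqrt(106)/2)*(-10) = -5*sqrt(106)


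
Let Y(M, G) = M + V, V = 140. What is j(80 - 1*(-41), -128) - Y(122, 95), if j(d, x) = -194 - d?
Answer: -577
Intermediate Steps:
Y(M, G) = 140 + M (Y(M, G) = M + 140 = 140 + M)
j(80 - 1*(-41), -128) - Y(122, 95) = (-194 - (80 - 1*(-41))) - (140 + 122) = (-194 - (80 + 41)) - 1*262 = (-194 - 1*121) - 262 = (-194 - 121) - 262 = -315 - 262 = -577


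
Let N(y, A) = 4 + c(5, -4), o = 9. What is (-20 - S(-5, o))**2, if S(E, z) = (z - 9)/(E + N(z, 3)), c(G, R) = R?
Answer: 400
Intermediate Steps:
N(y, A) = 0 (N(y, A) = 4 - 4 = 0)
S(E, z) = (-9 + z)/E (S(E, z) = (z - 9)/(E + 0) = (-9 + z)/E)
(-20 - S(-5, o))**2 = (-20 - (-9 + 9)/(-5))**2 = (-20 - (-1)*0/5)**2 = (-20 - 1*0)**2 = (-20 + 0)**2 = (-20)**2 = 400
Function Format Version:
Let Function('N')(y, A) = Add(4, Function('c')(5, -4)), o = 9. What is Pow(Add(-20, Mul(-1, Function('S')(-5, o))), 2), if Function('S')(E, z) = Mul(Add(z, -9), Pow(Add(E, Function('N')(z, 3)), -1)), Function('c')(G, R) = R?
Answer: 400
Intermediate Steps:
Function('N')(y, A) = 0 (Function('N')(y, A) = Add(4, -4) = 0)
Function('S')(E, z) = Mul(Pow(E, -1), Add(-9, z)) (Function('S')(E, z) = Mul(Add(z, -9), Pow(Add(E, 0), -1)) = Mul(Add(-9, z), Pow(E, -1)) = Mul(Pow(E, -1), Add(-9, z)))
Pow(Add(-20, Mul(-1, Function('S')(-5, o))), 2) = Pow(Add(-20, Mul(-1, Mul(Pow(-5, -1), Add(-9, 9)))), 2) = Pow(Add(-20, Mul(-1, Mul(Rational(-1, 5), 0))), 2) = Pow(Add(-20, Mul(-1, 0)), 2) = Pow(Add(-20, 0), 2) = Pow(-20, 2) = 400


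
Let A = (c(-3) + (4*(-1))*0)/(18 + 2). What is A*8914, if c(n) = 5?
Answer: 4457/2 ≈ 2228.5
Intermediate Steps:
A = 1/4 (A = (5 + (4*(-1))*0)/(18 + 2) = (5 - 4*0)/20 = (5 + 0)*(1/20) = 5*(1/20) = 1/4 ≈ 0.25000)
A*8914 = (1/4)*8914 = 4457/2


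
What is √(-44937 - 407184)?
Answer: I*√452121 ≈ 672.4*I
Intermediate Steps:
√(-44937 - 407184) = √(-452121) = I*√452121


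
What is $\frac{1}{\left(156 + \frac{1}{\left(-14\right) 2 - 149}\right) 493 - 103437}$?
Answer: $- \frac{177}{4696126} \approx -3.7691 \cdot 10^{-5}$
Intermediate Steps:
$\frac{1}{\left(156 + \frac{1}{\left(-14\right) 2 - 149}\right) 493 - 103437} = \frac{1}{\left(156 + \frac{1}{-28 - 149}\right) 493 - 103437} = \frac{1}{\left(156 + \frac{1}{-177}\right) 493 - 103437} = \frac{1}{\left(156 - \frac{1}{177}\right) 493 - 103437} = \frac{1}{\frac{27611}{177} \cdot 493 - 103437} = \frac{1}{\frac{13612223}{177} - 103437} = \frac{1}{- \frac{4696126}{177}} = - \frac{177}{4696126}$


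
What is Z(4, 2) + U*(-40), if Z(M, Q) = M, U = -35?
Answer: 1404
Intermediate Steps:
Z(4, 2) + U*(-40) = 4 - 35*(-40) = 4 + 1400 = 1404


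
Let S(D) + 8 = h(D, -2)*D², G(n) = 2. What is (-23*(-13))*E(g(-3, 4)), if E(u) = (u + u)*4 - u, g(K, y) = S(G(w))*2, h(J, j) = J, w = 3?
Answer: 0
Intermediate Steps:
S(D) = -8 + D³ (S(D) = -8 + D*D² = -8 + D³)
g(K, y) = 0 (g(K, y) = (-8 + 2³)*2 = (-8 + 8)*2 = 0*2 = 0)
E(u) = 7*u (E(u) = (2*u)*4 - u = 8*u - u = 7*u)
(-23*(-13))*E(g(-3, 4)) = (-23*(-13))*(7*0) = 299*0 = 0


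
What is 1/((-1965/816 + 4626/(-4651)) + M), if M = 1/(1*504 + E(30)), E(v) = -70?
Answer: -274520624/933482373 ≈ -0.29408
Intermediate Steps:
M = 1/434 (M = 1/(1*504 - 70) = 1/(504 - 70) = 1/434 ≈ 0.0023041)
1/((-1965/816 + 4626/(-4651)) + M) = 1/((-1965/816 + 4626/(-4651)) + 1/434) = 1/((-1965*1/816 + 4626*(-1/4651)) + 1/434) = 1/((-655/272 - 4626/4651) + 1/434) = 1/(-4304677/1265072 + 1/434) = 1/(-933482373/274520624) = -274520624/933482373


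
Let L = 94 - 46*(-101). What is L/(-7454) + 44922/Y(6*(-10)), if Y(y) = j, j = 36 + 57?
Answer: 55734628/115537 ≈ 482.40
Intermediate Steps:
L = 4740 (L = 94 + 4646 = 4740)
j = 93
Y(y) = 93
L/(-7454) + 44922/Y(6*(-10)) = 4740/(-7454) + 44922/93 = 4740*(-1/7454) + 44922*(1/93) = -2370/3727 + 14974/31 = 55734628/115537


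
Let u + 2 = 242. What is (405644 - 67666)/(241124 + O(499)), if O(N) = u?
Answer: 168989/120682 ≈ 1.4003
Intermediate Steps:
u = 240 (u = -2 + 242 = 240)
O(N) = 240
(405644 - 67666)/(241124 + O(499)) = (405644 - 67666)/(241124 + 240) = 337978/241364 = 337978*(1/241364) = 168989/120682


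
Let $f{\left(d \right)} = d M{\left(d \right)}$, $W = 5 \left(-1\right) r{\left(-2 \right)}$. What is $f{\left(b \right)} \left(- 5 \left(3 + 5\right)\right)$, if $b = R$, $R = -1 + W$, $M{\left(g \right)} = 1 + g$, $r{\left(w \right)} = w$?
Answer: $-3600$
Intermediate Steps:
$W = 10$ ($W = 5 \left(-1\right) \left(-2\right) = \left(-5\right) \left(-2\right) = 10$)
$R = 9$ ($R = -1 + 10 = 9$)
$b = 9$
$f{\left(d \right)} = d \left(1 + d\right)$
$f{\left(b \right)} \left(- 5 \left(3 + 5\right)\right) = 9 \left(1 + 9\right) \left(- 5 \left(3 + 5\right)\right) = 9 \cdot 10 \left(\left(-5\right) 8\right) = 90 \left(-40\right) = -3600$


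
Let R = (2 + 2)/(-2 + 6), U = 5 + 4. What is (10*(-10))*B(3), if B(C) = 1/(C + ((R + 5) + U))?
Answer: -50/9 ≈ -5.5556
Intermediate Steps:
U = 9
R = 1 (R = 4/4 = 4*(¼) = 1)
B(C) = 1/(15 + C) (B(C) = 1/(C + ((1 + 5) + 9)) = 1/(C + (6 + 9)) = 1/(C + 15) = 1/(15 + C))
(10*(-10))*B(3) = (10*(-10))/(15 + 3) = -100/18 = -100*1/18 = -50/9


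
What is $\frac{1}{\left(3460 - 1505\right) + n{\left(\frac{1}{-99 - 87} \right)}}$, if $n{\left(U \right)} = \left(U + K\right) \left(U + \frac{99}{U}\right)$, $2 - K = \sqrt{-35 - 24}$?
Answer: $- \frac{1664817191532}{1015660345168193389} - \frac{4407882794856 i \sqrt{59}}{5078301725840966945} \approx -1.6391 \cdot 10^{-6} - 6.6671 \cdot 10^{-6} i$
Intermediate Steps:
$K = 2 - i \sqrt{59}$ ($K = 2 - \sqrt{-35 - 24} = 2 - \sqrt{-59} = 2 - i \sqrt{59} \approx 2.0 - 7.6811 i$)
$n{\left(U \right)} = \left(U + \frac{99}{U}\right) \left(2 + U - i \sqrt{59}\right)$ ($n{\left(U \right)} = \left(U + \left(2 - i \sqrt{59}\right)\right) \left(U + \frac{99}{U}\right) = \left(2 + U - i \sqrt{59}\right) \left(U + \frac{99}{U}\right) = \left(U + \frac{99}{U}\right) \left(2 + U - i \sqrt{59}\right)$)
$\frac{1}{\left(3460 - 1505\right) + n{\left(\frac{1}{-99 - 87} \right)}} = \frac{1}{\left(3460 - 1505\right) + \frac{198 + \frac{99 + \left(\frac{1}{-99 - 87}\right)^{2} + \frac{2 - i \sqrt{59}}{-99 - 87}}{-99 - 87} - 99 i \sqrt{59}}{\frac{1}{-99 - 87}}} = \frac{1}{\left(3460 - 1505\right) + \frac{198 + \frac{99 + \left(\frac{1}{-186}\right)^{2} + \frac{2 - i \sqrt{59}}{-186}}{-186} - 99 i \sqrt{59}}{\frac{1}{-186}}} = \frac{1}{1955 + \frac{198 - \frac{99 + \left(- \frac{1}{186}\right)^{2} - \frac{2 - i \sqrt{59}}{186}}{186} - 99 i \sqrt{59}}{- \frac{1}{186}}} = \frac{1}{1955 - 186 \left(198 - \frac{99 + \frac{1}{34596} - \left(\frac{1}{93} - \frac{i \sqrt{59}}{186}\right)}{186} - 99 i \sqrt{59}\right)} = \frac{1}{1955 - 186 \left(198 - \frac{\frac{3424633}{34596} + \frac{i \sqrt{59}}{186}}{186} - 99 i \sqrt{59}\right)} = \frac{1}{1955 - 186 \left(198 - \left(\frac{3424633}{6434856} + \frac{i \sqrt{59}}{34596}\right) - 99 i \sqrt{59}\right)} = \frac{1}{1955 - 186 \left(\frac{1270676855}{6434856} - \frac{3425005 i \sqrt{59}}{34596}\right)} = \frac{1}{1955 - \left(\frac{1270676855}{34596} - \frac{3425005 i \sqrt{59}}{186}\right)} = \frac{1}{- \frac{1203041675}{34596} + \frac{3425005 i \sqrt{59}}{186}}$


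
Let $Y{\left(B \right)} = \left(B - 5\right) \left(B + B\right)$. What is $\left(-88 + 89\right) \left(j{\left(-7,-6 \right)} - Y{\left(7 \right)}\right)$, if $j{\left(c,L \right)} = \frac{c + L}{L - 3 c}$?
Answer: $- \frac{433}{15} \approx -28.867$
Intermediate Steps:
$j{\left(c,L \right)} = \frac{L + c}{L - 3 c}$
$Y{\left(B \right)} = 2 B \left(-5 + B\right)$ ($Y{\left(B \right)} = \left(-5 + B\right) 2 B = 2 B \left(-5 + B\right)$)
$\left(-88 + 89\right) \left(j{\left(-7,-6 \right)} - Y{\left(7 \right)}\right) = \left(-88 + 89\right) \left(\frac{-6 - 7}{-6 - -21} - 2 \cdot 7 \left(-5 + 7\right)\right) = 1 \left(\frac{1}{-6 + 21} \left(-13\right) - 2 \cdot 7 \cdot 2\right) = 1 \left(\frac{1}{15} \left(-13\right) - 28\right) = 1 \left(- \frac{13}{15} - 28\right) = 1 \left(- \frac{433}{15}\right) = - \frac{433}{15}$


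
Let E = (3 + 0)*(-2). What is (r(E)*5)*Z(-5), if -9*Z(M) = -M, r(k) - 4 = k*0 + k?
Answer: 50/9 ≈ 5.5556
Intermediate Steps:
E = -6 (E = 3*(-2) = -6)
r(k) = 4 + k (r(k) = 4 + (k*0 + k) = 4 + (0 + k) = 4 + k)
Z(M) = M/9 (Z(M) = -(-1)*M/9 = M/9)
(r(E)*5)*Z(-5) = ((4 - 6)*5)*((⅑)*(-5)) = -2*5*(-5/9) = -10*(-5/9) = 50/9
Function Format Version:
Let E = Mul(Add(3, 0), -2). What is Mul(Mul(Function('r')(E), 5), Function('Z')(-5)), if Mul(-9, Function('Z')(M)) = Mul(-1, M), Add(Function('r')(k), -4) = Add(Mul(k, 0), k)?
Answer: Rational(50, 9) ≈ 5.5556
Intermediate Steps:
E = -6 (E = Mul(3, -2) = -6)
Function('r')(k) = Add(4, k) (Function('r')(k) = Add(4, Add(Mul(k, 0), k)) = Add(4, Add(0, k)) = Add(4, k))
Function('Z')(M) = Mul(Rational(1, 9), M) (Function('Z')(M) = Mul(Rational(-1, 9), Mul(-1, M)) = Mul(Rational(1, 9), M))
Mul(Mul(Function('r')(E), 5), Function('Z')(-5)) = Mul(Mul(Add(4, -6), 5), Mul(Rational(1, 9), -5)) = Mul(Mul(-2, 5), Rational(-5, 9)) = Mul(-10, Rational(-5, 9)) = Rational(50, 9)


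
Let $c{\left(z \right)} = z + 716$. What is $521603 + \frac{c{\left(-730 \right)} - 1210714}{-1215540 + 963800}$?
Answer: $\frac{32827387487}{62935} \approx 5.2161 \cdot 10^{5}$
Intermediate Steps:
$c{\left(z \right)} = 716 + z$
$521603 + \frac{c{\left(-730 \right)} - 1210714}{-1215540 + 963800} = 521603 + \frac{\left(716 - 730\right) - 1210714}{-1215540 + 963800} = 521603 + \frac{-14 - 1210714}{-251740} = 521603 - - \frac{302682}{62935} = 521603 + \frac{302682}{62935} = \frac{32827387487}{62935}$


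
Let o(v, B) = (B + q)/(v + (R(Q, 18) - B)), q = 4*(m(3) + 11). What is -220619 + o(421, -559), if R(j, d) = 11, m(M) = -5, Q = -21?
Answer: -218633964/991 ≈ -2.2062e+5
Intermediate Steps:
q = 24 (q = 4*(-5 + 11) = 4*6 = 24)
o(v, B) = (24 + B)/(11 + v - B) (o(v, B) = (B + 24)/(v + (11 - B)) = (24 + B)/(11 + v - B))
-220619 + o(421, -559) = -220619 + (24 - 559)/(11 + 421 - 1*(-559)) = -220619 - 535/(11 + 421 + 559) = -220619 - 535/991 = -218633964/991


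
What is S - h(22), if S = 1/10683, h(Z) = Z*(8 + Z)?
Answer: -7050779/10683 ≈ -660.00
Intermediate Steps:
S = 1/10683 ≈ 9.3607e-5
S - h(22) = 1/10683 - 22*(8 + 22) = 1/10683 - 22*30 = 1/10683 - 1*660 = 1/10683 - 660 = -7050779/10683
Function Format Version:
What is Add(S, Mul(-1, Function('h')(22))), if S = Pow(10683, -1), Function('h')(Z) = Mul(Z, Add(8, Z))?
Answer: Rational(-7050779, 10683) ≈ -660.00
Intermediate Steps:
S = Rational(1, 10683) ≈ 9.3607e-5
Add(S, Mul(-1, Function('h')(22))) = Add(Rational(1, 10683), Mul(-1, Mul(22, Add(8, 22)))) = Add(Rational(1, 10683), Mul(-1, Mul(22, 30))) = Add(Rational(1, 10683), Mul(-1, 660)) = Add(Rational(1, 10683), -660) = Rational(-7050779, 10683)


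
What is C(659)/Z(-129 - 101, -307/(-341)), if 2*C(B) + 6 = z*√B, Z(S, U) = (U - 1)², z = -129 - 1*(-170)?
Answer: -348843/1156 + 4767521*√659/2312 ≈ 52634.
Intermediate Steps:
z = 41 (z = -129 + 170 = 41)
Z(S, U) = (-1 + U)²
C(B) = -3 + 41*√B/2 (C(B) = -3 + (41*√B)/2 = -3 + 41*√B/2)
C(659)/Z(-129 - 101, -307/(-341)) = (-3 + 41*√659/2)/((-1 - 307/(-341))²) = (-3 + 41*√659/2)/((-1 - 307*(-1/341))²) = (-3 + 41*√659/2)/((-1 + 307/341)²) = (-3 + 41*√659/2)/((-34/341)²) = (-3 + 41*√659/2)/(1156/116281) = (-3 + 41*√659/2)*(116281/1156) = -348843/1156 + 4767521*√659/2312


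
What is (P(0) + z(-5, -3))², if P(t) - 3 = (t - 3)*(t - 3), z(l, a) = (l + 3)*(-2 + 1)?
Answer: 196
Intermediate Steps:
z(l, a) = -3 - l (z(l, a) = (3 + l)*(-1) = -3 - l)
P(t) = 3 + (-3 + t)² (P(t) = 3 + (t - 3)*(t - 3) = 3 + (-3 + t)*(-3 + t) = 3 + (-3 + t)²)
(P(0) + z(-5, -3))² = ((3 + (-3 + 0)²) + (-3 - 1*(-5)))² = ((3 + (-3)²) + (-3 + 5))² = ((3 + 9) + 2)² = (12 + 2)² = 14² = 196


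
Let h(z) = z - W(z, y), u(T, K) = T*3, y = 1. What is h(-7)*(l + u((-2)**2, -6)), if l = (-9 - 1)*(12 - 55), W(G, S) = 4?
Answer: -4862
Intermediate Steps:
l = 430 (l = -10*(-43) = 430)
u(T, K) = 3*T
h(z) = -4 + z (h(z) = z - 1*4 = z - 4 = -4 + z)
h(-7)*(l + u((-2)**2, -6)) = (-4 - 7)*(430 + 3*(-2)**2) = -11*(430 + 3*4) = -11*(430 + 12) = -11*442 = -4862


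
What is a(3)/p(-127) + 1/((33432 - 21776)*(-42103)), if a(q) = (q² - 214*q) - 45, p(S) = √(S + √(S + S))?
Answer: -1/490752568 - 678/√(-127 + I*√254) ≈ -3.7382 + 59.812*I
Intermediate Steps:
p(S) = √(S + √2*√S) (p(S) = √(S + √(2*S)) = √(S + √2*√S))
a(q) = -45 + q² - 214*q
a(3)/p(-127) + 1/((33432 - 21776)*(-42103)) = (-45 + 3² - 214*3)/(√(-127 + √2*√(-127))) + 1/((33432 - 21776)*(-42103)) = (-45 + 9 - 642)/(√(-127 + √2*(I*√127))) - 1/42103/11656 = -678/√(-127 + I*√254) + (1/11656)*(-1/42103) = -678/√(-127 + I*√254) - 1/490752568 = -1/490752568 - 678/√(-127 + I*√254)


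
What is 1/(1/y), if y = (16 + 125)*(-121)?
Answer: -17061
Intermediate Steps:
y = -17061 (y = 141*(-121) = -17061)
1/(1/y) = 1/(1/(-17061)) = 1/(-1/17061) = -17061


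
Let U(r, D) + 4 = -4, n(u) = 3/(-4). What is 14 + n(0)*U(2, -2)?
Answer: 20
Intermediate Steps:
n(u) = -3/4 (n(u) = 3*(-1/4) = -3/4)
U(r, D) = -8 (U(r, D) = -4 - 4 = -8)
14 + n(0)*U(2, -2) = 14 - 3/4*(-8) = 14 + 6 = 20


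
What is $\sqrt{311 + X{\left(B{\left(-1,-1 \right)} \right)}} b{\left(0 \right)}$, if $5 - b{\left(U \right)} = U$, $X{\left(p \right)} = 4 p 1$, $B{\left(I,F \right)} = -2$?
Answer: $5 \sqrt{303} \approx 87.034$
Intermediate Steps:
$X{\left(p \right)} = 4 p$
$b{\left(U \right)} = 5 - U$
$\sqrt{311 + X{\left(B{\left(-1,-1 \right)} \right)}} b{\left(0 \right)} = \sqrt{311 + 4 \left(-2\right)} \left(5 - 0\right) = \sqrt{311 - 8} \left(5 + 0\right) = \sqrt{303} \cdot 5 = 5 \sqrt{303}$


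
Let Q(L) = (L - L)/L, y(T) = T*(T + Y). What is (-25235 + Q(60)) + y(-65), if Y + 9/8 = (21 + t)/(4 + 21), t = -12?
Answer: -838411/40 ≈ -20960.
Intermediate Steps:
Y = -153/200 (Y = -9/8 + (21 - 12)/(4 + 21) = -9/8 + 9/25 = -153/200 ≈ -0.76500)
y(T) = T*(-153/200 + T) (y(T) = T*(T - 153/200) = T*(-153/200 + T))
Q(L) = 0 (Q(L) = 0/L = 0)
(-25235 + Q(60)) + y(-65) = (-25235 + 0) + (1/200)*(-65)*(-153 + 200*(-65)) = -25235 + (1/200)*(-65)*(-153 - 13000) = -25235 + (1/200)*(-65)*(-13153) = -25235 + 170989/40 = -838411/40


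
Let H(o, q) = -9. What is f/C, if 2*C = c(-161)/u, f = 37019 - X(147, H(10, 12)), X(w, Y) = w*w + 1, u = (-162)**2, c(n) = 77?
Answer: 808787592/77 ≈ 1.0504e+7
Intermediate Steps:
u = 26244
X(w, Y) = 1 + w**2 (X(w, Y) = w**2 + 1 = 1 + w**2)
f = 15409 (f = 37019 - (1 + 147**2) = 37019 - (1 + 21609) = 37019 - 1*21610 = 37019 - 21610 = 15409)
C = 77/52488 (C = (77/26244)/2 = (77*(1/26244))/2 = (1/2)*(77/26244) = 77/52488 ≈ 0.0014670)
f/C = 15409/(77/52488) = 15409*(52488/77) = 808787592/77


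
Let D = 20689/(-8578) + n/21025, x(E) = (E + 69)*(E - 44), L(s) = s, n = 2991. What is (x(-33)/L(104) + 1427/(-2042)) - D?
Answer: -60044288192829/2393818068850 ≈ -25.083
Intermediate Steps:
x(E) = (-44 + E)*(69 + E) (x(E) = (69 + E)*(-44 + E) = (-44 + E)*(69 + E))
D = -409329427/180352450 (D = 20689/(-8578) + 2991/21025 = 20689*(-1/8578) + 2991*(1/21025) = -20689/8578 + 2991/21025 = -409329427/180352450 ≈ -2.2696)
(x(-33)/L(104) + 1427/(-2042)) - D = ((-3036 + (-33)**2 + 25*(-33))/104 + 1427/(-2042)) - 1*(-409329427/180352450) = ((-3036 + 1089 - 825)*(1/104) + 1427*(-1/2042)) + 409329427/180352450 = (-2772*1/104 - 1427/2042) + 409329427/180352450 = (-693/26 - 1427/2042) + 409329427/180352450 = -363052/13273 + 409329427/180352450 = -60044288192829/2393818068850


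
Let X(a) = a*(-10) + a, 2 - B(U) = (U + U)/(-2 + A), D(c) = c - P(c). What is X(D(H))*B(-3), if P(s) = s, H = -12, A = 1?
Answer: 0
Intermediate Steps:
D(c) = 0 (D(c) = c - c = 0)
B(U) = 2 + 2*U (B(U) = 2 - (U + U)/(-2 + 1) = 2 - 2*U/(-1) = 2 - 2*U*(-1) = 2 - (-2)*U = 2 + 2*U)
X(a) = -9*a (X(a) = -10*a + a = -9*a)
X(D(H))*B(-3) = (-9*0)*(2 + 2*(-3)) = 0*(2 - 6) = 0*(-4) = 0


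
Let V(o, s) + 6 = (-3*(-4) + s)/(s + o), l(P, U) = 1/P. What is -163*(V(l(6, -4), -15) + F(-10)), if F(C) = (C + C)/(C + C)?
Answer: 69601/89 ≈ 782.03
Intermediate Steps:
V(o, s) = -6 + (12 + s)/(o + s) (V(o, s) = -6 + (-3*(-4) + s)/(s + o) = -6 + (12 + s)/(o + s))
F(C) = 1 (F(C) = (2*C)/((2*C)) = (2*C)*(1/(2*C)) = 1)
-163*(V(l(6, -4), -15) + F(-10)) = -163*((12 - 6/6 - 5*(-15))/(1/6 - 15) + 1) = -163*((12 - 6*⅙ + 75)/(⅙ - 15) + 1) = -163*((12 - 1 + 75)/(-89/6) + 1) = -163*(-6/89*86 + 1) = -163*(-516/89 + 1) = -163*(-427/89) = 69601/89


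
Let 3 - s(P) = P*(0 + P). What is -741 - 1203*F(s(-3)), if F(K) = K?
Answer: 6477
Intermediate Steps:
s(P) = 3 - P**2 (s(P) = 3 - P*(0 + P) = 3 - P*P = 3 - P**2)
-741 - 1203*F(s(-3)) = -741 - 1203*(3 - 1*(-3)**2) = -741 - 1203*(3 - 1*9) = -741 - 1203*(3 - 9) = -741 - 1203*(-6) = -741 + 7218 = 6477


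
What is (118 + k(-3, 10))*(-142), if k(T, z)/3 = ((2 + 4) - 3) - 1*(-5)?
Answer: -20164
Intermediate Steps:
k(T, z) = 24 (k(T, z) = 3*(((2 + 4) - 3) - 1*(-5)) = 3*((6 - 3) + 5) = 3*(3 + 5) = 3*8 = 24)
(118 + k(-3, 10))*(-142) = (118 + 24)*(-142) = 142*(-142) = -20164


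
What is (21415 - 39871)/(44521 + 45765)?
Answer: -9228/45143 ≈ -0.20442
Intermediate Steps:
(21415 - 39871)/(44521 + 45765) = -18456/90286 = -18456*1/90286 = -9228/45143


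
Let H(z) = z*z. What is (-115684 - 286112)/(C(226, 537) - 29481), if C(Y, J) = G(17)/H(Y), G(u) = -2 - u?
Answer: 20522132496/1505771575 ≈ 13.629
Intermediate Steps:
H(z) = z²
C(Y, J) = -19/Y² (C(Y, J) = (-2 - 1*17)/(Y²) = (-2 - 17)/Y² = -19/Y²)
(-115684 - 286112)/(C(226, 537) - 29481) = (-115684 - 286112)/(-19/226² - 29481) = -401796/(-19*1/51076 - 29481) = -401796/(-19/51076 - 29481) = -401796/(-1505771575/51076) = -401796*(-51076/1505771575) = 20522132496/1505771575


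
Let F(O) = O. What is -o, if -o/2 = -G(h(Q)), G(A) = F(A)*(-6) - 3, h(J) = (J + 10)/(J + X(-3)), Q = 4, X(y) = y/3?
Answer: 62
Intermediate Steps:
X(y) = y/3 (X(y) = y*(⅓) = y/3)
h(J) = (10 + J)/(-1 + J) (h(J) = (J + 10)/(J + (⅓)*(-3)) = (10 + J)/(J - 1) = (10 + J)/(-1 + J))
G(A) = -3 - 6*A (G(A) = A*(-6) - 3 = -6*A - 3 = -3 - 6*A)
o = -62 (o = -(-2)*(-3 - 6*(10 + 4)/(-1 + 4)) = -(-2)*(-3 - 6*14/3) = -(-2)*(-3 - 28) = -(-2)*(-31) = -2*31 = -62)
-o = -1*(-62) = 62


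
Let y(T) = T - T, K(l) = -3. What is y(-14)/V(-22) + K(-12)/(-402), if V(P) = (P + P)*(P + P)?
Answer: 1/134 ≈ 0.0074627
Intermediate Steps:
y(T) = 0
V(P) = 4*P² (V(P) = (2*P)*(2*P) = 4*P²)
y(-14)/V(-22) + K(-12)/(-402) = 0/((4*(-22)²)) - 3/(-402) = 0/((4*484)) - 3*(-1/402) = 0/1936 + 1/134 = 0*(1/1936) + 1/134 = 0 + 1/134 = 1/134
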